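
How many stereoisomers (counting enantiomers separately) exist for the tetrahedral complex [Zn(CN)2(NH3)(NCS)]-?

All four vertices of a tetrahedron are equivalent and mutually adjacent, so cis/trans isomerism cannot arise.
Only one geometric arrangement is possible.

1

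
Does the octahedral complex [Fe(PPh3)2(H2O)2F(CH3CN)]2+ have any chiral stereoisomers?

In an octahedral complex each vertex has one trans partner and four cis neighbours.
There are 6 geometric isomers: PPh3 trans, H2O trans; PPh3 cis, H2O cis (3 arrangements, 2 chiral); PPh3 trans, H2O cis; PPh3 cis, H2O trans.
Of these, 2 lack any improper symmetry element and so occur as enantiomeric pairs, giving 6 + 2 = 8 stereoisomers in total.

yes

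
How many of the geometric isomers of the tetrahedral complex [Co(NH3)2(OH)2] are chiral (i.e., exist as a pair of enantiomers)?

0

All four vertices of a tetrahedron are equivalent and mutually adjacent, so cis/trans isomerism cannot arise.
Only one geometric arrangement is possible.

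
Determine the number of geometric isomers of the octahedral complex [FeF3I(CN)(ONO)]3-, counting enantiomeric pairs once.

An octahedron has six vertices in three trans pairs; every non-trans pair is cis.
Working through the distinct placements yields 4 geometric isomers: F mer (3 arrangements); F fac (chiral).

4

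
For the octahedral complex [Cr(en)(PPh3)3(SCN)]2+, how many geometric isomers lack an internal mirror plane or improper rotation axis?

0

In an octahedral complex each vertex has one trans partner and four cis neighbours.
Each en is bidentate and must span two cis positions.
Systematic placement gives 2 geometric isomers: PPh3 mer; PPh3 fac.
Each arrangement has an internal mirror plane or centre of symmetry, so none is chiral.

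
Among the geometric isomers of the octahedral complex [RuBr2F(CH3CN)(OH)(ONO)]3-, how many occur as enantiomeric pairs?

The six octahedral sites form three mutually perpendicular trans pairs.
Systematic enumeration (placing each ligand type in turn and discarding arrangements equivalent by rotation or reflection) gives 9 geometric isomers.
Of these, 6 lack any improper symmetry element and so occur as enantiomeric pairs, giving 9 + 6 = 15 stereoisomers in total.

6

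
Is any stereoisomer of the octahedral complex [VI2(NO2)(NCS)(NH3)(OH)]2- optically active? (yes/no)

Systematic enumeration (placing each ligand type in turn and discarding arrangements equivalent by rotation or reflection) gives 9 geometric isomers.
Of these, 6 lack any improper symmetry element and so occur as enantiomeric pairs, giving 9 + 6 = 15 stereoisomers in total.

yes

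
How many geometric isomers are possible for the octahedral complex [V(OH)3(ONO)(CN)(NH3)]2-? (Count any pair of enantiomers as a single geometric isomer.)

4

Working through the distinct placements yields 4 geometric isomers: OH mer (3 arrangements); OH fac (chiral).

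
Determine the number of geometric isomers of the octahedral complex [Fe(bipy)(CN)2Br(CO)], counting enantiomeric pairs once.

4

In an octahedral complex each vertex has one trans partner and four cis neighbours.
Each bipy is bidentate and must span two cis positions.
Working through the distinct placements yields 4 geometric isomers: CN cis (3 arrangements, 2 chiral); CN trans.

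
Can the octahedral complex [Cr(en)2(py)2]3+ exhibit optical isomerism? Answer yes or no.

Each en is bidentate and must span two cis positions.
The distinct arrangements are (2 in all): py trans; py cis (chiral).
One of these lacks any improper symmetry element and so occurs as an enantiomeric pair, giving 2 + 1 = 3 stereoisomers in total.

yes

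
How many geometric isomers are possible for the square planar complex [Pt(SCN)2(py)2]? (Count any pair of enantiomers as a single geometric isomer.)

In a square planar complex each vertex has one trans partner and two cis neighbours.
Working through the distinct placements yields 2 geometric isomers: SCN cis; SCN trans.

2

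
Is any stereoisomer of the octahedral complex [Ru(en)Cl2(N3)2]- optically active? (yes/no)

An octahedron has six vertices in three trans pairs; every non-trans pair is cis.
Each en is bidentate and must span two cis positions.
Systematic placement gives 3 geometric isomers: Cl trans, N3 cis; Cl cis, N3 cis (chiral); Cl cis, N3 trans.
One of these lacks any improper symmetry element and so occurs as an enantiomeric pair, giving 3 + 1 = 4 stereoisomers in total.

yes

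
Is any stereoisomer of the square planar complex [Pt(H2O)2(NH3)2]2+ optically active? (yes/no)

no

In a square planar complex each vertex has one trans partner and two cis neighbours.
Systematic placement gives 2 geometric isomers: H2O cis; H2O trans.
Each arrangement has an internal mirror plane or centre of symmetry, so none is chiral.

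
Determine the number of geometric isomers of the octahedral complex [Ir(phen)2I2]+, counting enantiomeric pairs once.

The six octahedral sites form three mutually perpendicular trans pairs.
Each phen is bidentate and must span two cis positions.
Systematic placement gives 2 geometric isomers: I trans; I cis (chiral).

2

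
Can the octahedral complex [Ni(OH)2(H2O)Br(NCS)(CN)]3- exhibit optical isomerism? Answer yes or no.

yes

Exhaustive case analysis gives 9 geometric isomers.
Of these, 6 lack any improper symmetry element and so occur as enantiomeric pairs, giving 9 + 6 = 15 stereoisomers in total.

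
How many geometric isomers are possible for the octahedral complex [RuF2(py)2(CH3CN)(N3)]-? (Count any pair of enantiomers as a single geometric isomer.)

6

Systematic placement gives 6 geometric isomers: F cis, py trans; F cis, py cis (3 arrangements, 2 chiral); F trans, py trans; F trans, py cis.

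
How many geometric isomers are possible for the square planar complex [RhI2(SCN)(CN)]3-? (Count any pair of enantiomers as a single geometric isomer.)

2

A square has two trans pairs of vertices; adjacent vertices are cis.
The distinct arrangements are (2 in all): I cis; I trans.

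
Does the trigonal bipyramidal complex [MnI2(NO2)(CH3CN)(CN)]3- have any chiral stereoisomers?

In a trigonal bipyramid the two axial positions differ from the three equatorial ones.
Exhaustive case analysis gives 7 geometric isomers.
Of these, 3 lack any improper symmetry element and so occur as enantiomeric pairs, giving 7 + 3 = 10 stereoisomers in total.

yes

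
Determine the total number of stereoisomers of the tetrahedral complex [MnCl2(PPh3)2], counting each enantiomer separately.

1

In a tetrahedral complex all four positions are equivalent and every pair of ligands is adjacent — there is no cis/trans distinction.
Only one geometric arrangement is possible.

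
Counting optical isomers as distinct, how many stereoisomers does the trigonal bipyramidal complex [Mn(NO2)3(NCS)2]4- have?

3

In a trigonal bipyramid the two axial positions differ from the three equatorial ones.
The distinct arrangements are (3 in all): NCS both axial; NCS one axial, one equatorial; NCS both equatorial.
Each arrangement has an internal mirror plane or centre of symmetry, so none is chiral.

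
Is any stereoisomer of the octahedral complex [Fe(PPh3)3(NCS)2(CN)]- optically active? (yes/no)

The six octahedral sites form three mutually perpendicular trans pairs.
The distinct arrangements are (3 in all): PPh3 mer, NCS cis; PPh3 mer, NCS trans; PPh3 fac, NCS cis.
Each arrangement has an internal mirror plane or centre of symmetry, so none is chiral.

no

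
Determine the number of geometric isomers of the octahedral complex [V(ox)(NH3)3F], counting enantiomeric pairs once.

Each ox is bidentate and must span two cis positions.
Working through the distinct placements yields 2 geometric isomers: NH3 fac; NH3 mer.

2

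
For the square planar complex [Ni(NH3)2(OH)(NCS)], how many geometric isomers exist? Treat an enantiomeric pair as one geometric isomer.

In a square planar complex each vertex has one trans partner and two cis neighbours.
There are 2 geometric isomers: NH3 cis; NH3 trans.

2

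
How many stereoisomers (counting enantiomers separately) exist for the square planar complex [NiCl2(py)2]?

In a square planar complex each vertex has one trans partner and two cis neighbours.
There are 2 geometric isomers: Cl cis; Cl trans.
Each arrangement has an internal mirror plane or centre of symmetry, so none is chiral.

2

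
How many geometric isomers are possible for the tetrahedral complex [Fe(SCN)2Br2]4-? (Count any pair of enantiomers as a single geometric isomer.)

1

All four vertices of a tetrahedron are equivalent and mutually adjacent, so cis/trans isomerism cannot arise.
Only one geometric arrangement is possible.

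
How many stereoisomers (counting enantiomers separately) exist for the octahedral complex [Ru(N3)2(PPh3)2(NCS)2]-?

6

Systematic placement gives 5 geometric isomers: N3 trans, PPh3 trans, NCS trans; N3 trans, PPh3 cis, NCS cis; N3 cis, PPh3 trans, NCS cis; N3 cis, PPh3 cis, NCS cis (chiral); N3 cis, PPh3 cis, NCS trans.
One of these lacks any improper symmetry element and so occurs as an enantiomeric pair, giving 5 + 1 = 6 stereoisomers in total.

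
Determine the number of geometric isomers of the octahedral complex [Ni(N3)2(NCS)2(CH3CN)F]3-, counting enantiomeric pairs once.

There are 6 geometric isomers: N3 trans, NCS trans; N3 cis, NCS cis (3 arrangements, 2 chiral); N3 cis, NCS trans; N3 trans, NCS cis.

6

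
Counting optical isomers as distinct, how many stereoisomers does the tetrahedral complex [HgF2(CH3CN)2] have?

1

All four vertices of a tetrahedron are equivalent and mutually adjacent, so cis/trans isomerism cannot arise.
Only one geometric arrangement is possible.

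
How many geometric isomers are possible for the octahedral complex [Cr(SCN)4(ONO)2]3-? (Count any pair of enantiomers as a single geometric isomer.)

2

In an octahedral complex each vertex has one trans partner and four cis neighbours.
Working through the distinct placements yields 2 geometric isomers: ONO trans; ONO cis.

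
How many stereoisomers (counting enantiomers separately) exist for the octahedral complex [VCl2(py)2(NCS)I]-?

8

The six octahedral sites form three mutually perpendicular trans pairs.
There are 6 geometric isomers: Cl trans, py trans; Cl trans, py cis; Cl cis, py trans; Cl cis, py cis (3 arrangements, 2 chiral).
Of these, 2 lack any improper symmetry element and so occur as enantiomeric pairs, giving 6 + 2 = 8 stereoisomers in total.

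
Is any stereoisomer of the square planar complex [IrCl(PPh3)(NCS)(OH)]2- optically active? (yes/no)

A square has two trans pairs of vertices; adjacent vertices are cis.
Systematic placement gives 3 geometric isomers: (Cl/OH trans, NCS/PPh3 trans); (Cl/PPh3 trans, NCS/OH trans); (Cl/NCS trans, OH/PPh3 trans).
Each arrangement has an internal mirror plane or centre of symmetry, so none is chiral.

no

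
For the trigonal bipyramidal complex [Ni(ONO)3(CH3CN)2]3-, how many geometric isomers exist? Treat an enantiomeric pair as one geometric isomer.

In a trigonal bipyramid the two axial positions differ from the three equatorial ones.
There are 3 geometric isomers: CH3CN both axial; CH3CN one axial, one equatorial; CH3CN both equatorial.

3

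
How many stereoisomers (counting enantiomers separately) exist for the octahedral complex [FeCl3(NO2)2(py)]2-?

3

Systematic placement gives 3 geometric isomers: Cl mer, NO2 cis; Cl mer, NO2 trans; Cl fac, NO2 cis.
Each arrangement has an internal mirror plane or centre of symmetry, so none is chiral.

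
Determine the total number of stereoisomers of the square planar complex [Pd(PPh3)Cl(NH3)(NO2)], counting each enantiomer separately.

3

A square has two trans pairs of vertices; adjacent vertices are cis.
The distinct arrangements are (3 in all): (Cl/NO2 trans, NH3/PPh3 trans); (Cl/PPh3 trans, NH3/NO2 trans); (Cl/NH3 trans, NO2/PPh3 trans).
Each arrangement has an internal mirror plane or centre of symmetry, so none is chiral.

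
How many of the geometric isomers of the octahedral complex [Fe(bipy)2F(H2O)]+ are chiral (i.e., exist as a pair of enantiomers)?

The six octahedral sites form three mutually perpendicular trans pairs.
Each bipy is bidentate and must span two cis positions.
There are 2 geometric isomers: F and H2O mutually trans; F and H2O mutually cis (chiral).
One of these lacks any improper symmetry element and so occurs as an enantiomeric pair, giving 2 + 1 = 3 stereoisomers in total.

1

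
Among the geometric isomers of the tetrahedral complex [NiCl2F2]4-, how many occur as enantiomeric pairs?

Only one geometric arrangement is possible.

0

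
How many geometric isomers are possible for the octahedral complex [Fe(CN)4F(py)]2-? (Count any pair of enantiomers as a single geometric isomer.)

2

An octahedron has six vertices in three trans pairs; every non-trans pair is cis.
Systematic placement gives 2 geometric isomers: F and py mutually trans; F and py mutually cis.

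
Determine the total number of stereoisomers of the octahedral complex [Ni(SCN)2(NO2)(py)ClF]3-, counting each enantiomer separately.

Systematic enumeration (placing each ligand type in turn and discarding arrangements equivalent by rotation or reflection) gives 9 geometric isomers.
Of these, 6 lack any improper symmetry element and so occur as enantiomeric pairs, giving 9 + 6 = 15 stereoisomers in total.

15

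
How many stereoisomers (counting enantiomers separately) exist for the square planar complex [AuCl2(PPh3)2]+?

In a square planar complex each vertex has one trans partner and two cis neighbours.
Systematic placement gives 2 geometric isomers: Cl cis; Cl trans.
Each arrangement has an internal mirror plane or centre of symmetry, so none is chiral.

2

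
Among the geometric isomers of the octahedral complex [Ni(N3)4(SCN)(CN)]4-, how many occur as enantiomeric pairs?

The distinct arrangements are (2 in all): SCN and CN mutually cis; SCN and CN mutually trans.
Each arrangement has an internal mirror plane or centre of symmetry, so none is chiral.

0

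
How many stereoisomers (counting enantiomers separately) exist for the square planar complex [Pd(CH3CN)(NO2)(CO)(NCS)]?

Working through the distinct placements yields 3 geometric isomers: (CH3CN/NCS trans, CO/NO2 trans); (CH3CN/NO2 trans, CO/NCS trans); (CH3CN/CO trans, NCS/NO2 trans).
Each arrangement has an internal mirror plane or centre of symmetry, so none is chiral.

3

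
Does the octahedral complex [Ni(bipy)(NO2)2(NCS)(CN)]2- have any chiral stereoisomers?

yes

In an octahedral complex each vertex has one trans partner and four cis neighbours.
Each bipy is bidentate and must span two cis positions.
There are 4 geometric isomers: NO2 cis (3 arrangements, 2 chiral); NO2 trans.
Of these, 2 lack any improper symmetry element and so occur as enantiomeric pairs, giving 4 + 2 = 6 stereoisomers in total.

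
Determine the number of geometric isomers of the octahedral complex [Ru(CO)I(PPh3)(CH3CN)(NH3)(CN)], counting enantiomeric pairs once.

An octahedron has six vertices in three trans pairs; every non-trans pair is cis.
Systematic enumeration (placing each ligand type in turn and discarding arrangements equivalent by rotation or reflection) gives 15 geometric isomers.

15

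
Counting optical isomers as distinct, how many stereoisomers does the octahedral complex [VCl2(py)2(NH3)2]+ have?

In an octahedral complex each vertex has one trans partner and four cis neighbours.
There are 5 geometric isomers: Cl trans, py trans, NH3 trans; Cl trans, py cis, NH3 cis; Cl cis, py trans, NH3 cis; Cl cis, py cis, NH3 cis (chiral); Cl cis, py cis, NH3 trans.
One of these lacks any improper symmetry element and so occurs as an enantiomeric pair, giving 5 + 1 = 6 stereoisomers in total.

6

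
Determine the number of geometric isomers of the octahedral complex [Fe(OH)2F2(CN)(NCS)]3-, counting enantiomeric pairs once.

6

In an octahedral complex each vertex has one trans partner and four cis neighbours.
The distinct arrangements are (6 in all): OH trans, F cis; OH cis, F cis (3 arrangements, 2 chiral); OH trans, F trans; OH cis, F trans.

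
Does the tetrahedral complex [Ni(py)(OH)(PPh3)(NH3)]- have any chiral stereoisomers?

Only one geometric arrangement is possible; it has no improper symmetry element, so it exists as a pair of enantiomers (2 stereoisomers).

yes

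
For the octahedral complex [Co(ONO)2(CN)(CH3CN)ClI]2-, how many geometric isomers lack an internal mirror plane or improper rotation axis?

In an octahedral complex each vertex has one trans partner and four cis neighbours.
Systematic enumeration (placing each ligand type in turn and discarding arrangements equivalent by rotation or reflection) gives 9 geometric isomers.
Of these, 6 lack any improper symmetry element and so occur as enantiomeric pairs, giving 9 + 6 = 15 stereoisomers in total.

6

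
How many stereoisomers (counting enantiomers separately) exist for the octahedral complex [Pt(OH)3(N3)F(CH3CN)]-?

5

An octahedron has six vertices in three trans pairs; every non-trans pair is cis.
There are 4 geometric isomers: OH mer (3 arrangements); OH fac (chiral).
One of these lacks any improper symmetry element and so occurs as an enantiomeric pair, giving 4 + 1 = 5 stereoisomers in total.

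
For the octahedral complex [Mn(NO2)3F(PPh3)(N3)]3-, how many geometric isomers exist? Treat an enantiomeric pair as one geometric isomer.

An octahedron has six vertices in three trans pairs; every non-trans pair is cis.
The distinct arrangements are (4 in all): NO2 mer (3 arrangements); NO2 fac (chiral).

4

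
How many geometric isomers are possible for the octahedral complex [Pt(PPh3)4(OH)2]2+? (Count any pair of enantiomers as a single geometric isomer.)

In an octahedral complex each vertex has one trans partner and four cis neighbours.
The distinct arrangements are (2 in all): OH trans; OH cis.

2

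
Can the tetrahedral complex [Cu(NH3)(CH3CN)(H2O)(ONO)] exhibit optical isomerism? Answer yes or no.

All four vertices of a tetrahedron are equivalent and mutually adjacent, so cis/trans isomerism cannot arise.
Only one geometric arrangement is possible; it has no improper symmetry element, so it exists as a pair of enantiomers (2 stereoisomers).

yes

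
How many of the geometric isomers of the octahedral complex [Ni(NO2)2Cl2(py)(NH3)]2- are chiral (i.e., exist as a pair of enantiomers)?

An octahedron has six vertices in three trans pairs; every non-trans pair is cis.
The distinct arrangements are (6 in all): NO2 cis, Cl trans; NO2 trans, Cl trans; NO2 cis, Cl cis (3 arrangements, 2 chiral); NO2 trans, Cl cis.
Of these, 2 lack any improper symmetry element and so occur as enantiomeric pairs, giving 6 + 2 = 8 stereoisomers in total.

2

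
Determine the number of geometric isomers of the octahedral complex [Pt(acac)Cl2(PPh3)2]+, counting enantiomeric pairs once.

An octahedron has six vertices in three trans pairs; every non-trans pair is cis.
Each acac is bidentate and must span two cis positions.
Systematic placement gives 3 geometric isomers: Cl trans, PPh3 cis; Cl cis, PPh3 cis (chiral); Cl cis, PPh3 trans.

3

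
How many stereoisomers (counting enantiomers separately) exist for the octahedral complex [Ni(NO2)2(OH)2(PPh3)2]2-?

Systematic placement gives 5 geometric isomers: NO2 trans, OH trans, PPh3 trans; NO2 trans, OH cis, PPh3 cis; NO2 cis, OH cis, PPh3 trans; NO2 cis, OH cis, PPh3 cis (chiral); NO2 cis, OH trans, PPh3 cis.
One of these lacks any improper symmetry element and so occurs as an enantiomeric pair, giving 5 + 1 = 6 stereoisomers in total.

6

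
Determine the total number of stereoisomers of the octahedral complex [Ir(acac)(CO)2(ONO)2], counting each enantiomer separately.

The six octahedral sites form three mutually perpendicular trans pairs.
Each acac is bidentate and must span two cis positions.
Systematic placement gives 3 geometric isomers: CO trans, ONO cis; CO cis, ONO cis (chiral); CO cis, ONO trans.
One of these lacks any improper symmetry element and so occurs as an enantiomeric pair, giving 3 + 1 = 4 stereoisomers in total.

4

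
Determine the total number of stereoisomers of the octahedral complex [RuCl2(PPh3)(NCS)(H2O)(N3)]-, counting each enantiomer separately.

15

Exhaustive case analysis gives 9 geometric isomers.
Of these, 6 lack any improper symmetry element and so occur as enantiomeric pairs, giving 9 + 6 = 15 stereoisomers in total.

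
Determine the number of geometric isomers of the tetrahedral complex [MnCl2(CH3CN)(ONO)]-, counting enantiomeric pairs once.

In a tetrahedral complex all four positions are equivalent and every pair of ligands is adjacent — there is no cis/trans distinction.
Only one geometric arrangement is possible.

1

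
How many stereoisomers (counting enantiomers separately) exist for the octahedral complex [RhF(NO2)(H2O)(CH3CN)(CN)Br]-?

Systematic enumeration (placing each ligand type in turn and discarding arrangements equivalent by rotation or reflection) gives 15 geometric isomers.
Of these, 15 lack any improper symmetry element and so occur as enantiomeric pairs, giving 15 + 15 = 30 stereoisomers in total.

30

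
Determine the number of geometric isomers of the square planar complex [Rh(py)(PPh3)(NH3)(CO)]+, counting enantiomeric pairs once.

3

In a square planar complex each vertex has one trans partner and two cis neighbours.
There are 3 geometric isomers: (CO/PPh3 trans, NH3/py trans); (CO/py trans, NH3/PPh3 trans); (CO/NH3 trans, PPh3/py trans).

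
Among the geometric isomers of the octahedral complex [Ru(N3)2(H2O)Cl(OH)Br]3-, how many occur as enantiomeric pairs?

6

The six octahedral sites form three mutually perpendicular trans pairs.
Systematic enumeration (placing each ligand type in turn and discarding arrangements equivalent by rotation or reflection) gives 9 geometric isomers.
Of these, 6 lack any improper symmetry element and so occur as enantiomeric pairs, giving 9 + 6 = 15 stereoisomers in total.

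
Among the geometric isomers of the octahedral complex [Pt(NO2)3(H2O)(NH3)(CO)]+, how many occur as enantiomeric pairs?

1

An octahedron has six vertices in three trans pairs; every non-trans pair is cis.
The distinct arrangements are (4 in all): NO2 mer (3 arrangements); NO2 fac (chiral).
One of these lacks any improper symmetry element and so occurs as an enantiomeric pair, giving 4 + 1 = 5 stereoisomers in total.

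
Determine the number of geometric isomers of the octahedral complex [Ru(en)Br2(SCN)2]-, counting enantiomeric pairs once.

3

An octahedron has six vertices in three trans pairs; every non-trans pair is cis.
Each en is bidentate and must span two cis positions.
Working through the distinct placements yields 3 geometric isomers: Br trans, SCN cis; Br cis, SCN cis (chiral); Br cis, SCN trans.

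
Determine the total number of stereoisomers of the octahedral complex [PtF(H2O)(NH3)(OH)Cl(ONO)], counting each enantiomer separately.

The six octahedral sites form three mutually perpendicular trans pairs.
Exhaustive case analysis gives 15 geometric isomers.
Of these, 15 lack any improper symmetry element and so occur as enantiomeric pairs, giving 15 + 15 = 30 stereoisomers in total.

30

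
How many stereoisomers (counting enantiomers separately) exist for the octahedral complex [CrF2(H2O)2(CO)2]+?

An octahedron has six vertices in three trans pairs; every non-trans pair is cis.
Systematic placement gives 5 geometric isomers: F trans, H2O trans, CO trans; F cis, H2O cis, CO trans; F cis, H2O trans, CO cis; F cis, H2O cis, CO cis (chiral); F trans, H2O cis, CO cis.
One of these lacks any improper symmetry element and so occurs as an enantiomeric pair, giving 5 + 1 = 6 stereoisomers in total.

6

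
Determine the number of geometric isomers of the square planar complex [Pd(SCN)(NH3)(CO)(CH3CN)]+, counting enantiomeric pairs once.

3

A square has two trans pairs of vertices; adjacent vertices are cis.
There are 3 geometric isomers: (CH3CN/NH3 trans, CO/SCN trans); (CH3CN/SCN trans, CO/NH3 trans); (CH3CN/CO trans, NH3/SCN trans).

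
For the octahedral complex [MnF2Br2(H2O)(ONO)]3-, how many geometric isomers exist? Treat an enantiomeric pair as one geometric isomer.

6

In an octahedral complex each vertex has one trans partner and four cis neighbours.
The distinct arrangements are (6 in all): F trans, Br trans; F cis, Br trans; F cis, Br cis (3 arrangements, 2 chiral); F trans, Br cis.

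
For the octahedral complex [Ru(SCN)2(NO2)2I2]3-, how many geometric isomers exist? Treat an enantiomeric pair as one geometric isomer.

5

There are 5 geometric isomers: SCN trans, NO2 trans, I trans; SCN cis, NO2 cis, I trans; SCN trans, NO2 cis, I cis; SCN cis, NO2 cis, I cis (chiral); SCN cis, NO2 trans, I cis.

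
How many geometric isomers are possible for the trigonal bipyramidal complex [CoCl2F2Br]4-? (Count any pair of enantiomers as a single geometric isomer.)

A trigonal bipyramid has two axial and three equatorial sites, which are chemically inequivalent.
Systematic enumeration (placing each ligand type in turn and discarding arrangements equivalent by rotation or reflection) gives 5 geometric isomers.

5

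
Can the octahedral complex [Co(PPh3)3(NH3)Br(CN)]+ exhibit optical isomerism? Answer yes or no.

yes

The six octahedral sites form three mutually perpendicular trans pairs.
Systematic placement gives 4 geometric isomers: PPh3 mer (3 arrangements); PPh3 fac (chiral).
One of these lacks any improper symmetry element and so occurs as an enantiomeric pair, giving 4 + 1 = 5 stereoisomers in total.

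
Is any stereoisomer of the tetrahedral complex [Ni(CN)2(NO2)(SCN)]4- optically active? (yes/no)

no

Only one geometric arrangement is possible.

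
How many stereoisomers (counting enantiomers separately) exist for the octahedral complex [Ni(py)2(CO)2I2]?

In an octahedral complex each vertex has one trans partner and four cis neighbours.
There are 5 geometric isomers: py trans, CO trans, I trans; py cis, CO trans, I cis; py trans, CO cis, I cis; py cis, CO cis, I cis (chiral); py cis, CO cis, I trans.
One of these lacks any improper symmetry element and so occurs as an enantiomeric pair, giving 5 + 1 = 6 stereoisomers in total.

6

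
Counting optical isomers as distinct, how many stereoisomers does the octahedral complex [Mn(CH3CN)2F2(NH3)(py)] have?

8

Systematic placement gives 6 geometric isomers: CH3CN trans, F trans; CH3CN trans, F cis; CH3CN cis, F cis (3 arrangements, 2 chiral); CH3CN cis, F trans.
Of these, 2 lack any improper symmetry element and so occur as enantiomeric pairs, giving 6 + 2 = 8 stereoisomers in total.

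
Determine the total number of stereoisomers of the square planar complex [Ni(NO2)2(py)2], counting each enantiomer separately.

In a square planar complex each vertex has one trans partner and two cis neighbours.
Systematic placement gives 2 geometric isomers: NO2 cis; NO2 trans.
Each arrangement has an internal mirror plane or centre of symmetry, so none is chiral.

2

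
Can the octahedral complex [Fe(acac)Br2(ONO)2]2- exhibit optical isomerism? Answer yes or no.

In an octahedral complex each vertex has one trans partner and four cis neighbours.
Each acac is bidentate and must span two cis positions.
Systematic placement gives 3 geometric isomers: Br trans, ONO cis; Br cis, ONO cis (chiral); Br cis, ONO trans.
One of these lacks any improper symmetry element and so occurs as an enantiomeric pair, giving 3 + 1 = 4 stereoisomers in total.

yes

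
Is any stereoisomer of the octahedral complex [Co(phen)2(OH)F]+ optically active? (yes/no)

In an octahedral complex each vertex has one trans partner and four cis neighbours.
Each phen is bidentate and must span two cis positions.
There are 2 geometric isomers: OH and F mutually trans; OH and F mutually cis (chiral).
One of these lacks any improper symmetry element and so occurs as an enantiomeric pair, giving 2 + 1 = 3 stereoisomers in total.

yes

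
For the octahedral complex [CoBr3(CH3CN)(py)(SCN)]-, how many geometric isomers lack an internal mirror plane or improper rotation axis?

1

Working through the distinct placements yields 4 geometric isomers: Br mer (3 arrangements); Br fac (chiral).
One of these lacks any improper symmetry element and so occurs as an enantiomeric pair, giving 4 + 1 = 5 stereoisomers in total.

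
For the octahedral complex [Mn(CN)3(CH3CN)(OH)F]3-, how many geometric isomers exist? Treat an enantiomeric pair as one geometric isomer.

4

There are 4 geometric isomers: CN mer (3 arrangements); CN fac (chiral).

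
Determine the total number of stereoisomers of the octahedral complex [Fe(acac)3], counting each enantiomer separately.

2

In an octahedral complex each vertex has one trans partner and four cis neighbours.
Each acac is bidentate and must span two cis positions.
Only one geometric arrangement is possible; it has no improper symmetry element, so it exists as a pair of enantiomers (2 stereoisomers).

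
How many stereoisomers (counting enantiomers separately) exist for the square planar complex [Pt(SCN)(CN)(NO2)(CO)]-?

3

A square has two trans pairs of vertices; adjacent vertices are cis.
Working through the distinct placements yields 3 geometric isomers: (CN/NO2 trans, CO/SCN trans); (CN/SCN trans, CO/NO2 trans); (CN/CO trans, NO2/SCN trans).
Each arrangement has an internal mirror plane or centre of symmetry, so none is chiral.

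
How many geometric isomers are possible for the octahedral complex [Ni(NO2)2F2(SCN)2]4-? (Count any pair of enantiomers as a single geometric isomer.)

5

The six octahedral sites form three mutually perpendicular trans pairs.
There are 5 geometric isomers: NO2 trans, F trans, SCN trans; NO2 cis, F trans, SCN cis; NO2 cis, F cis, SCN trans; NO2 cis, F cis, SCN cis (chiral); NO2 trans, F cis, SCN cis.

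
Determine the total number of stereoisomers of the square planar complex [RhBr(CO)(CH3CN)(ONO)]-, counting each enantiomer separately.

3

In a square planar complex each vertex has one trans partner and two cis neighbours.
Systematic placement gives 3 geometric isomers: (Br/CO trans, CH3CN/ONO trans); (Br/ONO trans, CH3CN/CO trans); (Br/CH3CN trans, CO/ONO trans).
Each arrangement has an internal mirror plane or centre of symmetry, so none is chiral.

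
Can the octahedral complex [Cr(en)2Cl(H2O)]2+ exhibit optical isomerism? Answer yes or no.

Each en is bidentate and must span two cis positions.
There are 2 geometric isomers: Cl and H2O mutually trans; Cl and H2O mutually cis (chiral).
One of these lacks any improper symmetry element and so occurs as an enantiomeric pair, giving 2 + 1 = 3 stereoisomers in total.

yes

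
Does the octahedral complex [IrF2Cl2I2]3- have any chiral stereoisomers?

yes

The six octahedral sites form three mutually perpendicular trans pairs.
Working through the distinct placements yields 5 geometric isomers: F trans, Cl trans, I trans; F cis, Cl trans, I cis; F cis, Cl cis, I trans; F cis, Cl cis, I cis (chiral); F trans, Cl cis, I cis.
One of these lacks any improper symmetry element and so occurs as an enantiomeric pair, giving 5 + 1 = 6 stereoisomers in total.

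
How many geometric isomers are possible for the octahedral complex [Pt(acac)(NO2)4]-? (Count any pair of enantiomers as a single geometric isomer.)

In an octahedral complex each vertex has one trans partner and four cis neighbours.
Each acac is bidentate and must span two cis positions.
Only one geometric arrangement is possible.

1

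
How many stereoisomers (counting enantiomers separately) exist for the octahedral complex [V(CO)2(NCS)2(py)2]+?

An octahedron has six vertices in three trans pairs; every non-trans pair is cis.
The distinct arrangements are (5 in all): CO trans, NCS trans, py trans; CO trans, NCS cis, py cis; CO cis, NCS cis, py trans; CO cis, NCS cis, py cis (chiral); CO cis, NCS trans, py cis.
One of these lacks any improper symmetry element and so occurs as an enantiomeric pair, giving 5 + 1 = 6 stereoisomers in total.

6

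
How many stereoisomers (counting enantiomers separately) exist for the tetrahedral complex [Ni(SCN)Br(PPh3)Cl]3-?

2

Only one geometric arrangement is possible; it has no improper symmetry element, so it exists as a pair of enantiomers (2 stereoisomers).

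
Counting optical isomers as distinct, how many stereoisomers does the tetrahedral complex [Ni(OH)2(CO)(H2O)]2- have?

1

In a tetrahedral complex all four positions are equivalent and every pair of ligands is adjacent — there is no cis/trans distinction.
Only one geometric arrangement is possible.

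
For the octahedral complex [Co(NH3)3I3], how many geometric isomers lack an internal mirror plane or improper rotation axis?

0

An octahedron has six vertices in three trans pairs; every non-trans pair is cis.
Systematic placement gives 2 geometric isomers: NH3 mer; NH3 fac.
Each arrangement has an internal mirror plane or centre of symmetry, so none is chiral.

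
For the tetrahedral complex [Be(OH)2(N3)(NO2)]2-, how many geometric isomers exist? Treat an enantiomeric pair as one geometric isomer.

All four vertices of a tetrahedron are equivalent and mutually adjacent, so cis/trans isomerism cannot arise.
Only one geometric arrangement is possible.

1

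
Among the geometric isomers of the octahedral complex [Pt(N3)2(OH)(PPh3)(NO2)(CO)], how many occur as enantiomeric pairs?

In an octahedral complex each vertex has one trans partner and four cis neighbours.
Placing the ligands in turn and identifying arrangements related by rotation or reflection leaves 9 distinct geometric isomers.
Of these, 6 lack any improper symmetry element and so occur as enantiomeric pairs, giving 9 + 6 = 15 stereoisomers in total.

6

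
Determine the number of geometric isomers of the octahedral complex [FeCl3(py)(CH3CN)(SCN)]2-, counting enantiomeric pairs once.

4

An octahedron has six vertices in three trans pairs; every non-trans pair is cis.
Working through the distinct placements yields 4 geometric isomers: Cl mer (3 arrangements); Cl fac (chiral).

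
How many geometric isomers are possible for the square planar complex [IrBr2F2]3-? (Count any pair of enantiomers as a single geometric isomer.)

A square has two trans pairs of vertices; adjacent vertices are cis.
There are 2 geometric isomers: Br cis; Br trans.

2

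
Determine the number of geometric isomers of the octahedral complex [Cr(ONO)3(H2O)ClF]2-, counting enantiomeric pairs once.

There are 4 geometric isomers: ONO mer (3 arrangements); ONO fac (chiral).

4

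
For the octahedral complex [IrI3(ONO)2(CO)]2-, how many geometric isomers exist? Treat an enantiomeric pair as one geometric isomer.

In an octahedral complex each vertex has one trans partner and four cis neighbours.
Systematic placement gives 3 geometric isomers: I mer, ONO trans; I fac, ONO cis; I mer, ONO cis.

3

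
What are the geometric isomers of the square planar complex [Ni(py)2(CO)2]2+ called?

cis and trans

Working through the distinct placements yields 2 geometric isomers: py cis; py trans.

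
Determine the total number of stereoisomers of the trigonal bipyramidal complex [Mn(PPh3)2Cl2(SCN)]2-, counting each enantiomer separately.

6

A trigonal bipyramid has two axial and three equatorial sites, which are chemically inequivalent.
Exhaustive case analysis gives 5 geometric isomers.
One of these lacks any improper symmetry element and so occurs as an enantiomeric pair, giving 5 + 1 = 6 stereoisomers in total.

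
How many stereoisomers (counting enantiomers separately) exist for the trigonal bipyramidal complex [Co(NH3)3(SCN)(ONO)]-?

In a trigonal bipyramid the two axial positions differ from the three equatorial ones.
Working through the distinct placements yields 4 geometric isomers: SCN equatorial, ONO equatorial; SCN equatorial, ONO axial; SCN axial, ONO equatorial; SCN axial, ONO axial.
Each arrangement has an internal mirror plane or centre of symmetry, so none is chiral.

4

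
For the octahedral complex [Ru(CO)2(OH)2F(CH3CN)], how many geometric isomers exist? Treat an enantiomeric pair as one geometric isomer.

There are 6 geometric isomers: CO cis, OH trans; CO cis, OH cis (3 arrangements, 2 chiral); CO trans, OH trans; CO trans, OH cis.

6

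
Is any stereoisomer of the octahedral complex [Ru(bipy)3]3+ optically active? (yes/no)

The six octahedral sites form three mutually perpendicular trans pairs.
Each bipy is bidentate and must span two cis positions.
Only one geometric arrangement is possible; it has no improper symmetry element, so it exists as a pair of enantiomers (2 stereoisomers).

yes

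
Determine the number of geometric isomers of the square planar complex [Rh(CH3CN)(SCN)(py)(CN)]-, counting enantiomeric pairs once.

3

A square has two trans pairs of vertices; adjacent vertices are cis.
Systematic placement gives 3 geometric isomers: (CH3CN/SCN trans, CN/py trans); (CH3CN/py trans, CN/SCN trans); (CH3CN/CN trans, SCN/py trans).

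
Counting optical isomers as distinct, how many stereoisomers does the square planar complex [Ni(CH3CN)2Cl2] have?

In a square planar complex each vertex has one trans partner and two cis neighbours.
Working through the distinct placements yields 2 geometric isomers: CH3CN cis; CH3CN trans.
Each arrangement has an internal mirror plane or centre of symmetry, so none is chiral.

2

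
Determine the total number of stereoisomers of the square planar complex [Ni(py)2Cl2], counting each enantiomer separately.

There are 2 geometric isomers: py cis; py trans.
Each arrangement has an internal mirror plane or centre of symmetry, so none is chiral.

2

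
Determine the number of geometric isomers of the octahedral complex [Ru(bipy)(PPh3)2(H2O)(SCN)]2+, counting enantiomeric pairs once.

4

In an octahedral complex each vertex has one trans partner and four cis neighbours.
Each bipy is bidentate and must span two cis positions.
The distinct arrangements are (4 in all): PPh3 cis (3 arrangements, 2 chiral); PPh3 trans.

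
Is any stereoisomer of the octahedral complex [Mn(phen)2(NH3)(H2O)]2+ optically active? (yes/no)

yes

The six octahedral sites form three mutually perpendicular trans pairs.
Each phen is bidentate and must span two cis positions.
The distinct arrangements are (2 in all): NH3 and H2O mutually trans; NH3 and H2O mutually cis (chiral).
One of these lacks any improper symmetry element and so occurs as an enantiomeric pair, giving 2 + 1 = 3 stereoisomers in total.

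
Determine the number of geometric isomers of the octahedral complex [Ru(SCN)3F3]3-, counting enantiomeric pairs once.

2

The six octahedral sites form three mutually perpendicular trans pairs.
Systematic placement gives 2 geometric isomers: SCN mer; SCN fac.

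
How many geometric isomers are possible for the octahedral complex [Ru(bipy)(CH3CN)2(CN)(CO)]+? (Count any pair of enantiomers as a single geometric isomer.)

The six octahedral sites form three mutually perpendicular trans pairs.
Each bipy is bidentate and must span two cis positions.
Systematic placement gives 4 geometric isomers: CH3CN trans; CH3CN cis (3 arrangements, 2 chiral).

4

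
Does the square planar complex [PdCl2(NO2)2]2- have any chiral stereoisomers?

no

A square has two trans pairs of vertices; adjacent vertices are cis.
There are 2 geometric isomers: Cl cis; Cl trans.
Each arrangement has an internal mirror plane or centre of symmetry, so none is chiral.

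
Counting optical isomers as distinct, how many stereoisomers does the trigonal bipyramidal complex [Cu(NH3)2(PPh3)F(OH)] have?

A trigonal bipyramid has two axial and three equatorial sites, which are chemically inequivalent.
Placing the ligands in turn and identifying arrangements related by rotation or reflection leaves 7 distinct geometric isomers.
Of these, 3 lack any improper symmetry element and so occur as enantiomeric pairs, giving 7 + 3 = 10 stereoisomers in total.

10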